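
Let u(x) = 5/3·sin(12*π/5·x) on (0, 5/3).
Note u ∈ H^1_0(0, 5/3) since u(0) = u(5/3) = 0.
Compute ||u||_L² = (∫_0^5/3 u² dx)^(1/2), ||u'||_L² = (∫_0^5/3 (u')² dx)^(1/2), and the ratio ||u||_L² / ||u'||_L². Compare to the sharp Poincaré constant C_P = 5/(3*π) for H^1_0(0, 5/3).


||u||_L² / ||u'||_L² = 5/(12*π) < C_P = 5/(3*π).

u(x) = 5/3·sin(12*π/5·x), so u'(x) = 4*π*cos(12*π*x/5).
Writing u(x) = A·sin(kπx/L) with A = 5/3 and k = 4, use ∫_0^L sin²(kπx/L) dx = L/2 and ∫_0^L cos²(kπx/L) dx = L/2.
u² = 25/9·sin²(12*π/5·x) and (u')² = 16*π^2·cos²(12*π/5·x), and each of sin², cos² integrates to L/2 = 5/6 over (0, 5/3).
∫_0^5/3 u² dx = 125/54, so ||u||_L² = 5*sqrt(30)/18.
∫_0^5/3 (u')² dx = 40*π^2/3, so ||u'||_L² = 2*sqrt(30)*π/3.
Ratio ||u||_L² / ||u'||_L² = 5/(12*π).
Sharp Poincaré constant on H^1_0(0, 5/3) is C_P = L/π = 5/(3*π), achieved by sin(3*π/5·x).
This is the k = 4 harmonic; the ratio L/(kπ) is strictly less than C_P = L/π, consistent with the sharp inequality ||u||_L² ≤ C_P ||u'||_L².


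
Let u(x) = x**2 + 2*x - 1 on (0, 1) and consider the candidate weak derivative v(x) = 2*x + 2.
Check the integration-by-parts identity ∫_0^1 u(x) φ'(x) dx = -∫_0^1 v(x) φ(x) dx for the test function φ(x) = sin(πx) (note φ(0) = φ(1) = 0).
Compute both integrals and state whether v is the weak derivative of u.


LHS = -6/π, RHS = -6/π. Yes, v = u' weakly.

u(x) = x**2 + 2*x - 1, classical derivative u'(x) = 2*x + 2.
φ(x) = sin(πx), so φ'(x) = π*cos(π*x).
Note φ(0) = φ(1) = 0, so the boundary term u·φ vanishes.
LHS = ∫_0^1 u(x) φ'(x) dx = ∫_0^1 (π*x^2*cos(π*x) + 2*π*x*cos(π*x) - π*cos(π*x)) dx. Term by term:
  ∫_0^1 -π*cos(π*x) dx = 0;  ∫_0^1 π*x^2*cos(π*x) dx = -2/π;  ∫_0^1 2*π*x*cos(π*x) dx = -4/π.
Sum: 0 − 2/π − 4/π = -6/π.
So LHS = -6/π.
∫_0^1 v(x) φ(x) dx = ∫_0^1 (2*x*sin(π*x) + 2*sin(π*x)) dx. Term by term:
  ∫_0^1 2*sin(π*x) dx = 4/π;  ∫_0^1 2*x*sin(π*x) dx = 2/π.
Sum: 4/π + 2/π = 6/π.
So RHS = -∫_0^1 v(x) φ(x) dx = -6/π.
LHS = RHS, so the identity holds for this test φ.
Moreover u is smooth here and v(x) = u'(x) = 2*x + 2 pointwise, so the identity holds for every test function. Hence v is the weak derivative of u.


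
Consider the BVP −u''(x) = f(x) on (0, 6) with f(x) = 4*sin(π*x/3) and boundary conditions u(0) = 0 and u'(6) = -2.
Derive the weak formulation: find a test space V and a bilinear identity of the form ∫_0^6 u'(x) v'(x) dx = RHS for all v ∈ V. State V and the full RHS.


V = {v ∈ H^1(0, 6) : v(0) = 0} (test functions vanish at x = 0 where u is specified); weak form: ∫_0^6 u'v' dx = ∫_0^6 (4*sin(π*x/3)) v dx − 2·v(6) for all v ∈ V.

Multiply both sides by a test function v and integrate from 0 to 6:
  ∫_0^6 −u''(x) v(x) dx = ∫_0^6 f(x) v(x) dx.
Integrate the LHS by parts once:
  ∫_0^6 −u'' v dx = −[u'(x) v(x)]_0^6 + ∫_0^6 u'(x) v'(x) dx.
Thus ∫_0^6 u'(x) v'(x) dx = ∫_0^6 f(x) v(x) dx + [u'(x) v(x)]_0^6.
Choose V so that boundary terms are either known or forced to vanish.
Mixed BC: u(0) = 0 (Dirichlet) and u'(6) = -2 (Neumann). Define V = {v ∈ H^1(0, 6) : v(0) = 0}. Then [u' v]_0^6 = u'(6)·v(6) − u'(0)·0 = − 2·v(6).
Weak formulation: find u (satisfying any essential BC) such that ∫_0^6 u'(x) v'(x) dx = ∫_0^6 f v dx − 2·v(6) for all v ∈ V (Dirichlet at 0 absorbed into V; Neumann datum at x = 6 contributes the boundary term).
Substituting f(x) = 4*sin(π*x/3), the right-hand side is ∫_0^6 (4*sin(π*x/3)) v dx − 2·v(6).


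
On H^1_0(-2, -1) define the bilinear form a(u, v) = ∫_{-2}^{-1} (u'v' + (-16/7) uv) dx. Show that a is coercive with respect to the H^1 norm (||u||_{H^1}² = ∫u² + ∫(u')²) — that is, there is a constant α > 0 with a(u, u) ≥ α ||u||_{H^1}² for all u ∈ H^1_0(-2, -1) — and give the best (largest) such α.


α = (-16/7 + π^2)/(1 + π^2)

Coercivity of a(·,·) on H^1_0(-2, -1) means a(u, u) ≥ α ||u||_{H^1}² for every u ∈ H^1_0.
The interval has length L = 1, and Poincaré/coercivity depend only on L. Here a(u, u) = ∫(u')² + (-16/7)·∫u².
Here c = -16/7 < 0 with |c| < (π/L)² = π^2, so coercivity still holds. The condition a(u,u) ≥ α||u||_{H^1}² reads (1−α)∫(u')² ≥ (α−c)∫u². Any admissible α is ≤ 1 (rapidly oscillating u have ∫u²/∫(u')² → 0), and α = 1 would force 0 ≥ (1−c)∫u², impossible since c < 1; so 1−α > 0. By the sharp Poincaré inequality on H^1_0 of an interval of length L, ∫(u')² ≥ (π/L)²∫u² with equality for the first sine mode sin(π(x−x₀)/L) (x₀ the left endpoint), so the inequality holds for all u iff (1−α)(π/L)² ≥ α − c, i.e. α ≤ ((π/L)² + c)/((π/L)² + 1) = (1 + c(L/π)²)/(1 + (L/π)²). (Direct route, valid since c ≤ 0: Poincaré gives c∫u² ≥ c(L/π)²∫(u')², so a(u,u) ≥ (1 + c(L/π)²)∫(u')², while ||u||_{H^1}² ≤ (1 + (L/π)²)∫(u')²; dividing yields the same α.) With (π/L)² = π^2 and c = -16/7, the largest admissible constant is α = ((π/L)² + c)/((π/L)² + 1).
Simplifying, α = (-16/7 + π^2)/(1 + π^2).


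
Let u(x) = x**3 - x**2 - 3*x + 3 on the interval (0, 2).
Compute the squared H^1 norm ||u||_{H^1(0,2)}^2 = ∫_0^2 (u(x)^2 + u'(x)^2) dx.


||u||_{H^1}^2 = 1808/105

The H^1 norm (squared) on an interval (0, L) is
  ||u||_{H^1}^2 = ∫_0^L u(x)^2 dx + ∫_0^L u'(x)^2 dx.
Compute u'(x) = 3*x**2 - 2*x - 3.
Then u(x)^2 = x**6 - 2*x**5 - 5*x**4 + 12*x**3 + 3*x**2 - 18*x + 9 and u'(x)^2 = 9*x**4 - 12*x**3 - 14*x**2 + 12*x + 9.
Integrate each monomial from 0 to 2 using ∫_0^2 c·x^n dx = c·2^(n+1)/(n+1):
  ∫_0^2 u(x)^2 dx = ∫_0^2 (x^6 - 2*x^5 - 5*x^4 + 12*x^3 + 3*x^2 - 18*x + 9) dx. Term by term:
    ∫_0^2 x^6 dx = 128/7;  ∫_0^2 -2*x^5 dx = -64/3;  ∫_0^2 -5*x^4 dx = -32;
    ∫_0^2 12*x^3 dx = 48;  ∫_0^2 3*x^2 dx = 8;  ∫_0^2 -18*x dx = -36;
    ∫_0^2 9 dx = 18.
  Sum: 128/7 − 64/3 − 32 + 48 + 8 − 36 + 18 = 62/21.
  ∫_0^2 u'(x)^2 dx = ∫_0^2 (9*x^4 - 12*x^3 - 14*x^2 + 12*x + 9) dx. Term by term:
    ∫_0^2 9*x^4 dx = 288/5;  ∫_0^2 -12*x^3 dx = -48;  ∫_0^2 -14*x^2 dx = -112/3;
    ∫_0^2 12*x dx = 24;  ∫_0^2 9 dx = 18.
  Sum: 288/5 − 48 − 112/3 + 24 + 18 = 214/15.
Adding: ||u||_{H^1}^2 = 62/21 + 214/15 = 1808/105.


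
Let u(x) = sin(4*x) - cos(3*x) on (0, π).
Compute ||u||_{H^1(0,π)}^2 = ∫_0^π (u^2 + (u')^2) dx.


||u||_{H^1(0,π)}^2 = -160/7 + 27*π/2

u'(x) = 3*sin(3*x) + 4*cos(4*x).
Expand u² and (u')² and integrate term by term on (0, π), using: for integers n ≥ 1, ∫_0^π sin²(nx) dx = ∫_0^π cos²(nx) dx = π/2; for n ≠ n', ∫_0^π sin(nx)sin(n'x) dx = ∫_0^π cos(nx)cos(n'x) dx = 0; and by product-to-sum, ∫_0^π sin(nx)cos(n'x) dx = ½∫_0^π [sin((n+n')x) + sin((n−n')x)] dx, which is 0 when n+n' is even and 2n/(n²−n'²) when n+n' is odd (it need not vanish on (0, π)).
  u² squared terms: (-1)²·∫cos(3x)² dx = 1·π/2 = π/2;  (1)²·∫sin(4x)² dx = 1·π/2 = π/2.
  u² cross terms: 2·(-1)·(1)·∫cos(3x)·sin(4x) dx = -2·(8/7) = -16/7.
  So ∫_0^π u² dx = π/2 + π/2 − 16/7 = -16/7 + π.
  (u')² squared terms: (3)²·∫sin(3x)² dx = 9·π/2 = 9*π/2;  (4)²·∫cos(4x)² dx = 16·π/2 = 8*π.
  (u')² cross terms: 2·(3)·(4)·∫sin(3x)·cos(4x) dx = 24·(-6/7) = -144/7.
  So ∫_0^π (u')² dx = 9*π/2 + 8*π − 144/7 = -144/7 + 25*π/2.
||u||_{H^1}^2 = (-16/7 + π) + (-144/7 + 25*π/2) = -160/7 + 27*π/2.


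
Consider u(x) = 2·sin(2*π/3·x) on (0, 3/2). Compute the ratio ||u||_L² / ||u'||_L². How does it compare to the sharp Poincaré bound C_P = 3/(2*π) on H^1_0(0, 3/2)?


||u||_L² / ||u'||_L² = 3/(2*π) = C_P.

u(x) = 2·sin(2*π/3·x), so u'(x) = 4*π*cos(2*π*x/3)/3.
Writing u(x) = A·sin(kπx/L) with A = 2 and k = 1, use ∫_0^L sin²(kπx/L) dx = L/2 and ∫_0^L cos²(kπx/L) dx = L/2.
u² = 4·sin²(2*π/3·x) and (u')² = 16*π^2/9·cos²(2*π/3·x), and each of sin², cos² integrates to L/2 = 3/4 over (0, 3/2).
∫_0^3/2 u² dx = 3, so ||u||_L² = sqrt(3).
∫_0^3/2 (u')² dx = 4*π^2/3, so ||u'||_L² = 2*sqrt(3)*π/3.
Ratio ||u||_L² / ||u'||_L² = 3/(2*π).
Sharp Poincaré constant on H^1_0(0, 3/2) is C_P = L/π = 3/(2*π), achieved by sin(2*π/3·x).
This is the k = 1 eigenfunction (up to amplitude), so the ratio equals the sharp Poincaré constant exactly.


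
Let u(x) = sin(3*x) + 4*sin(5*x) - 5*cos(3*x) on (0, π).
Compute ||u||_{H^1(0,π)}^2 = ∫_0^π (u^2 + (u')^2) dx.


||u||_{H^1(0,π)}^2 = 338*π

u'(x) = 15*sin(3*x) + 3*cos(3*x) + 20*cos(5*x).
Expand u² and (u')² and integrate term by term on (0, π), using: for integers n ≥ 1, ∫_0^π sin²(nx) dx = ∫_0^π cos²(nx) dx = π/2; for n ≠ n', ∫_0^π sin(nx)sin(n'x) dx = ∫_0^π cos(nx)cos(n'x) dx = 0; and by product-to-sum, ∫_0^π sin(nx)cos(n'x) dx = ½∫_0^π [sin((n+n')x) + sin((n−n')x)] dx, which is 0 when n+n' is even and 2n/(n²−n'²) when n+n' is odd (it need not vanish on (0, π)).
  u² squared terms: (-5)²·∫cos(3x)² dx = 25·π/2 = 25*π/2;  (4)²·∫sin(5x)² dx = 16·π/2 = 8*π;  (1)²·∫sin(3x)² dx = 1·π/2 = π/2.
  u² cross terms: 2·(-5)·(4)·∫cos(3x)·sin(5x) dx = -40·(0) = 0;  2·(-5)·(1)·∫cos(3x)·sin(3x) dx = -10·(0) = 0;  2·(4)·(1)·∫sin(5x)·sin(3x) dx = 8·(0) = 0.
  So ∫_0^π u² dx = 25*π/2 + 8*π + π/2 + 0 + 0 + 0 = 21*π.
  (u')² squared terms: (3)²·∫cos(3x)² dx = 9·π/2 = 9*π/2;  (15)²·∫sin(3x)² dx = 225·π/2 = 225*π/2;  (20)²·∫cos(5x)² dx = 400·π/2 = 200*π.
  (u')² cross terms: 2·(3)·(15)·∫cos(3x)·sin(3x) dx = 90·(0) = 0;  2·(3)·(20)·∫cos(3x)·cos(5x) dx = 120·(0) = 0;  2·(15)·(20)·∫sin(3x)·cos(5x) dx = 600·(0) = 0.
  So ∫_0^π (u')² dx = 9*π/2 + 225*π/2 + 200*π + 0 + 0 + 0 = 317*π.
||u||_{H^1}^2 = (21*π) + (317*π) = 338*π.


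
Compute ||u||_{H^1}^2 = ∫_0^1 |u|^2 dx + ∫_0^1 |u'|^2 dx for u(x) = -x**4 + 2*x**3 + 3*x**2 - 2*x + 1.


||u||_{H^1}^2 = 1081/90

The H^1 norm (squared) on an interval (0, L) is
  ||u||_{H^1}^2 = ∫_0^L u(x)^2 dx + ∫_0^L u'(x)^2 dx.
Compute u'(x) = -4*x**3 + 6*x**2 + 6*x - 2.
Then u(x)^2 = x**8 - 4*x**7 - 2*x**6 + 16*x**5 - x**4 - 8*x**3 + 10*x**2 - 4*x + 1 and u'(x)^2 = 16*x**6 - 48*x**5 - 12*x**4 + 88*x**3 + 12*x**2 - 24*x + 4.
Integrate each monomial from 0 to 1 using ∫_0^1 c·x^n dx = c·1^(n+1)/(n+1):
  ∫_0^1 u(x)^2 dx = ∫_0^1 (x^8 - 4*x^7 - 2*x^6 + 16*x^5 - x^4 - 8*x^3 + 10*x^2 - 4*x + 1) dx. Term by term:
    ∫_0^1 x^8 dx = 1/9;  ∫_0^1 -4*x^7 dx = -1/2;  ∫_0^1 -2*x^6 dx = -2/7;
    ∫_0^1 16*x^5 dx = 8/3;  ∫_0^1 -x^4 dx = -1/5;  ∫_0^1 -8*x^3 dx = -2;
    ∫_0^1 10*x^2 dx = 10/3;  ∫_0^1 -4*x dx = -2;  ∫_0^1 1 dx = 1.
  Sum: 1/9 − 1/2 − 2/7 + 8/3 − 1/5 − 2 + 10/3 − 2 + 1 = 1339/630.
  ∫_0^1 u'(x)^2 dx = ∫_0^1 (16*x^6 - 48*x^5 - 12*x^4 + 88*x^3 + 12*x^2 - 24*x + 4) dx. Term by term:
    ∫_0^1 16*x^6 dx = 16/7;  ∫_0^1 -48*x^5 dx = -8;  ∫_0^1 -12*x^4 dx = -12/5;
    ∫_0^1 88*x^3 dx = 22;  ∫_0^1 12*x^2 dx = 4;  ∫_0^1 -24*x dx = -12;
    ∫_0^1 4 dx = 4.
  Sum: 16/7 − 8 − 12/5 + 22 + 4 − 12 + 4 = 346/35.
Adding: ||u||_{H^1}^2 = 1339/630 + 346/35 = 1081/90.


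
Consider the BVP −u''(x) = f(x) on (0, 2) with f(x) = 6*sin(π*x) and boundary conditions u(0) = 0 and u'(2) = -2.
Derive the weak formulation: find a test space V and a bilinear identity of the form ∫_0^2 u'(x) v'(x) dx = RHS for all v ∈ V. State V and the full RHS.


V = {v ∈ H^1(0, 2) : v(0) = 0} (test functions vanish at x = 0 where u is specified); weak form: ∫_0^2 u'v' dx = ∫_0^2 (6*sin(π*x)) v dx − 2·v(2) for all v ∈ V.

Multiply both sides by a test function v and integrate from 0 to 2:
  ∫_0^2 −u''(x) v(x) dx = ∫_0^2 f(x) v(x) dx.
Integrate the LHS by parts once:
  ∫_0^2 −u'' v dx = −[u'(x) v(x)]_0^2 + ∫_0^2 u'(x) v'(x) dx.
Thus ∫_0^2 u'(x) v'(x) dx = ∫_0^2 f(x) v(x) dx + [u'(x) v(x)]_0^2.
Choose V so that boundary terms are either known or forced to vanish.
Mixed BC: u(0) = 0 (Dirichlet) and u'(2) = -2 (Neumann). Define V = {v ∈ H^1(0, 2) : v(0) = 0}. Then [u' v]_0^2 = u'(2)·v(2) − u'(0)·0 = − 2·v(2).
Weak formulation: find u (satisfying any essential BC) such that ∫_0^2 u'(x) v'(x) dx = ∫_0^2 f v dx − 2·v(2) for all v ∈ V (Dirichlet at 0 absorbed into V; Neumann datum at x = 2 contributes the boundary term).
Substituting f(x) = 6*sin(π*x), the right-hand side is ∫_0^2 (6*sin(π*x)) v dx − 2·v(2).


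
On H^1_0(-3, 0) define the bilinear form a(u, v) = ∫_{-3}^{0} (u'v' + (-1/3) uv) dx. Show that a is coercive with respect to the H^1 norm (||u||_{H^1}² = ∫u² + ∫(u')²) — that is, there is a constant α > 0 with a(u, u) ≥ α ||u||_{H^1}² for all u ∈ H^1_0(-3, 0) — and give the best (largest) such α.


α = (-3 + π^2)/(9 + π^2)

Coercivity of a(·,·) on H^1_0(-3, 0) means a(u, u) ≥ α ||u||_{H^1}² for every u ∈ H^1_0.
The interval has length L = 3, and Poincaré/coercivity depend only on L. Here a(u, u) = ∫(u')² + (-1/3)·∫u².
Here c = -1/3 < 0 with |c| < (π/L)² = π^2/9, so coercivity still holds. The condition a(u,u) ≥ α||u||_{H^1}² reads (1−α)∫(u')² ≥ (α−c)∫u². Any admissible α is ≤ 1 (rapidly oscillating u have ∫u²/∫(u')² → 0), and α = 1 would force 0 ≥ (1−c)∫u², impossible since c < 1; so 1−α > 0. By the sharp Poincaré inequality on H^1_0 of an interval of length L, ∫(u')² ≥ (π/L)²∫u² with equality for the first sine mode sin(π(x−x₀)/L) (x₀ the left endpoint), so the inequality holds for all u iff (1−α)(π/L)² ≥ α − c, i.e. α ≤ ((π/L)² + c)/((π/L)² + 1) = (1 + c(L/π)²)/(1 + (L/π)²). (Direct route, valid since c ≤ 0: Poincaré gives c∫u² ≥ c(L/π)²∫(u')², so a(u,u) ≥ (1 + c(L/π)²)∫(u')², while ||u||_{H^1}² ≤ (1 + (L/π)²)∫(u')²; dividing yields the same α.) With (π/L)² = π^2/9 and c = -1/3, the largest admissible constant is α = ((π/L)² + c)/((π/L)² + 1).
Simplifying, α = (-3 + π^2)/(9 + π^2).


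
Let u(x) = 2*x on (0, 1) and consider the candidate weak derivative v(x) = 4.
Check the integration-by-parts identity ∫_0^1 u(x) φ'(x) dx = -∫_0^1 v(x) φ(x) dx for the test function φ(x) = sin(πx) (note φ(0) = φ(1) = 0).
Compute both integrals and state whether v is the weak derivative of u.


LHS = -4/π, RHS = -8/π. No, v is not the weak derivative of u.

u(x) = 2*x, classical derivative u'(x) = 2.
φ(x) = sin(πx), so φ'(x) = π*cos(π*x).
Note φ(0) = φ(1) = 0, so the boundary term u·φ vanishes.
LHS = ∫_0^1 u(x) φ'(x) dx = ∫_0^1 (2*π*x*cos(π*x)) dx. Term by term:
  ∫_0^1 2*π*x*cos(π*x) dx = -4/π.
So LHS = -4/π.
∫_0^1 v(x) φ(x) dx = ∫_0^1 (4*sin(π*x)) dx. Term by term:
  ∫_0^1 4*sin(π*x) dx = 8/π.
So RHS = -∫_0^1 v(x) φ(x) dx = -8/π.
LHS − RHS = 4/π ≠ 0, so the identity fails.
(For a valid weak derivative the identity must hold for EVERY test function, in particular this one. The failure shows v is NOT the weak derivative of u.)
Correct weak derivative would be u'(x) = 2.


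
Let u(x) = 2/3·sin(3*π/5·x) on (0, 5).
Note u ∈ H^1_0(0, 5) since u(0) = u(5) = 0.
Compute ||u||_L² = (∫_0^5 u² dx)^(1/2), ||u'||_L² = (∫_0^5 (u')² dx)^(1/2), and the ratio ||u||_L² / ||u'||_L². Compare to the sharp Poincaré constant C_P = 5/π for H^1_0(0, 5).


||u||_L² / ||u'||_L² = 5/(3*π) < C_P = 5/π.

u(x) = 2/3·sin(3*π/5·x), so u'(x) = 2*π*cos(3*π*x/5)/5.
Writing u(x) = A·sin(kπx/L) with A = 2/3 and k = 3, use ∫_0^L sin²(kπx/L) dx = L/2 and ∫_0^L cos²(kπx/L) dx = L/2.
u² = 4/9·sin²(3*π/5·x) and (u')² = 4*π^2/25·cos²(3*π/5·x), and each of sin², cos² integrates to L/2 = 5/2 over (0, 5).
∫_0^5 u² dx = 10/9, so ||u||_L² = sqrt(10)/3.
∫_0^5 (u')² dx = 2*π^2/5, so ||u'||_L² = sqrt(10)*π/5.
Ratio ||u||_L² / ||u'||_L² = 5/(3*π).
Sharp Poincaré constant on H^1_0(0, 5) is C_P = L/π = 5/π, achieved by sin(π/5·x).
This is the k = 3 harmonic; the ratio L/(kπ) is strictly less than C_P = L/π, consistent with the sharp inequality ||u||_L² ≤ C_P ||u'||_L².


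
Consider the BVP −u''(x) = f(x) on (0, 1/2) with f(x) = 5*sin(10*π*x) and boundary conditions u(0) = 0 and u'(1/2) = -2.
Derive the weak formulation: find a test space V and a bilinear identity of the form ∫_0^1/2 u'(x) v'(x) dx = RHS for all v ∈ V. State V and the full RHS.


V = {v ∈ H^1(0, 1/2) : v(0) = 0} (test functions vanish at x = 0 where u is specified); weak form: ∫_0^1/2 u'v' dx = ∫_0^1/2 (5*sin(10*π*x)) v dx − 2·v(1/2) for all v ∈ V.

Multiply both sides by a test function v and integrate from 0 to 1/2:
  ∫_0^1/2 −u''(x) v(x) dx = ∫_0^1/2 f(x) v(x) dx.
Integrate the LHS by parts once:
  ∫_0^1/2 −u'' v dx = −[u'(x) v(x)]_0^1/2 + ∫_0^1/2 u'(x) v'(x) dx.
Thus ∫_0^1/2 u'(x) v'(x) dx = ∫_0^1/2 f(x) v(x) dx + [u'(x) v(x)]_0^1/2.
Choose V so that boundary terms are either known or forced to vanish.
Mixed BC: u(0) = 0 (Dirichlet) and u'(1/2) = -2 (Neumann). Define V = {v ∈ H^1(0, 1/2) : v(0) = 0}. Then [u' v]_0^1/2 = u'(1/2)·v(1/2) − u'(0)·0 = − 2·v(1/2).
Weak formulation: find u (satisfying any essential BC) such that ∫_0^1/2 u'(x) v'(x) dx = ∫_0^1/2 f v dx − 2·v(1/2) for all v ∈ V (Dirichlet at 0 absorbed into V; Neumann datum at x = 1/2 contributes the boundary term).
Substituting f(x) = 5*sin(10*π*x), the right-hand side is ∫_0^1/2 (5*sin(10*π*x)) v dx − 2·v(1/2).


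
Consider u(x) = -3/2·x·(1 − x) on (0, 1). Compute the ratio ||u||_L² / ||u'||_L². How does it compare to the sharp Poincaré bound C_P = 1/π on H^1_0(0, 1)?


||u||_L² / ||u'||_L² = sqrt(10)/10 < C_P = 1/π.

u(x) = -3/2·x·(1 − x), so u'(x) = 3*x - 3/2.
u(x) = -3/2·x·(1 − x) vanishes at x = 0 and x = 1, so u ∈ H^1_0(0, 1). Differentiate via the product rule and integrate the resulting polynomials term by term.
  ∫_0^1 u² dx = ∫_0^1 (9*x^4/4 - 9*x^3/2 + 9*x^2/4) dx. Term by term:
    ∫_0^1 9*x^4/4 dx = 9/20;  ∫_0^1 -9*x^3/2 dx = -9/8;  ∫_0^1 9*x^2/4 dx = 3/4.
  Sum: 9/20 − 9/8 + 3/4 = 3/40.
  ∫_0^1 (u')² dx = ∫_0^1 (9*x^2 - 9*x + 9/4) dx. Term by term:
    ∫_0^1 9*x^2 dx = 3;  ∫_0^1 -9*x dx = -9/2;  ∫_0^1 9/4 dx = 9/4.
  Sum: 3 − 9/2 + 9/4 = 3/4.
∫_0^1 u² dx = 3/40, so ||u||_L² = sqrt(30)/20.
∫_0^1 (u')² dx = 3/4, so ||u'||_L² = sqrt(3)/2.
Ratio ||u||_L² / ||u'||_L² = sqrt(10)/10.
Sharp Poincaré constant on H^1_0(0, 1) is C_P = L/π = 1/π, achieved by sin(π·x).
A polynomial bump cannot attain the sharp Poincaré constant (only the first sine eigenfunction does), so the ratio is strictly less than C_P, consistent with ||u||_L² ≤ C_P ||u'||_L².


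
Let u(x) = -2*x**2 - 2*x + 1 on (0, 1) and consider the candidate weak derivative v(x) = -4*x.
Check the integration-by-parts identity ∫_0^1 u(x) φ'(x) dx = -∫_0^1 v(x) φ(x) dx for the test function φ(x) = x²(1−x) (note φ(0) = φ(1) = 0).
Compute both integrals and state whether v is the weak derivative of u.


LHS = 11/30, RHS = 1/5. No, v is not the weak derivative of u.

u(x) = -2*x**2 - 2*x + 1, classical derivative u'(x) = -4*x - 2.
φ(x) = x²(1−x), so φ'(x) = x*(2 - 3*x).
Note φ(0) = φ(1) = 0, so the boundary term u·φ vanishes.
LHS = ∫_0^1 u(x) φ'(x) dx = ∫_0^1 (6*x^4 + 2*x^3 - 7*x^2 + 2*x) dx. Term by term:
  ∫_0^1 6*x^4 dx = 6/5;  ∫_0^1 2*x^3 dx = 1/2;  ∫_0^1 -7*x^2 dx = -7/3;
  ∫_0^1 2*x dx = 1.
Sum: 6/5 + 1/2 − 7/3 + 1 = 11/30.
So LHS = 11/30.
∫_0^1 v(x) φ(x) dx = ∫_0^1 (4*x^4 - 4*x^3) dx. Term by term:
  ∫_0^1 4*x^4 dx = 4/5;  ∫_0^1 -4*x^3 dx = -1.
Sum: 4/5 − 1 = -1/5.
So RHS = -∫_0^1 v(x) φ(x) dx = 1/5.
LHS − RHS = 1/6 ≠ 0, so the identity fails.
(For a valid weak derivative the identity must hold for EVERY test function, in particular this one. The failure shows v is NOT the weak derivative of u.)
Correct weak derivative would be u'(x) = -4*x - 2.


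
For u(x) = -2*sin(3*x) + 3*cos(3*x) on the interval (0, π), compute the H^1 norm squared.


||u||_{H^1(0,π)}^2 = 65*π

u'(x) = -9*sin(3*x) - 6*cos(3*x).
Expand u² and (u')² and integrate term by term on (0, π), using: for integers n ≥ 1, ∫_0^π sin²(nx) dx = ∫_0^π cos²(nx) dx = π/2; for n ≠ n', ∫_0^π sin(nx)sin(n'x) dx = ∫_0^π cos(nx)cos(n'x) dx = 0; and by product-to-sum, ∫_0^π sin(nx)cos(n'x) dx = ½∫_0^π [sin((n+n')x) + sin((n−n')x)] dx, which is 0 when n+n' is even and 2n/(n²−n'²) when n+n' is odd (it need not vanish on (0, π)).
  u² squared terms: (-2)²·∫sin(3x)² dx = 4·π/2 = 2*π;  (3)²·∫cos(3x)² dx = 9·π/2 = 9*π/2.
  u² cross terms: 2·(-2)·(3)·∫sin(3x)·cos(3x) dx = -12·(0) = 0.
  So ∫_0^π u² dx = 2*π + 9*π/2 + 0 = 13*π/2.
  (u')² squared terms: (-9)²·∫sin(3x)² dx = 81·π/2 = 81*π/2;  (-6)²·∫cos(3x)² dx = 36·π/2 = 18*π.
  (u')² cross terms: 2·(-9)·(-6)·∫sin(3x)·cos(3x) dx = 108·(0) = 0.
  So ∫_0^π (u')² dx = 81*π/2 + 18*π + 0 = 117*π/2.
||u||_{H^1}^2 = (13*π/2) + (117*π/2) = 65*π.


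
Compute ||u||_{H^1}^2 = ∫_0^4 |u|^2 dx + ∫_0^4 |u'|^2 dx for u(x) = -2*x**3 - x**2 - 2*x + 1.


||u||_{H^1}^2 = 494276/21

The H^1 norm (squared) on an interval (0, L) is
  ||u||_{H^1}^2 = ∫_0^L u(x)^2 dx + ∫_0^L u'(x)^2 dx.
Compute u'(x) = -6*x**2 - 2*x - 2.
Then u(x)^2 = 4*x**6 + 4*x**5 + 9*x**4 + 2*x**2 - 4*x + 1 and u'(x)^2 = 36*x**4 + 24*x**3 + 28*x**2 + 8*x + 4.
Integrate each monomial from 0 to 4 using ∫_0^4 c·x^n dx = c·4^(n+1)/(n+1):
  ∫_0^4 u(x)^2 dx = ∫_0^4 (4*x^6 + 4*x^5 + 9*x^4 + 2*x^2 - 4*x + 1) dx. Term by term:
    ∫_0^4 4*x^6 dx = 65536/7;  ∫_0^4 4*x^5 dx = 8192/3;  ∫_0^4 9*x^4 dx = 9216/5;
    ∫_0^4 2*x^2 dx = 128/3;  ∫_0^4 -4*x dx = -32;  ∫_0^4 1 dx = 4.
  Sum: 65536/7 + 8192/3 + 9216/5 + 128/3 − 32 + 4 = 1464836/105.
  ∫_0^4 u'(x)^2 dx = ∫_0^4 (36*x^4 + 24*x^3 + 28*x^2 + 8*x + 4) dx. Term by term:
    ∫_0^4 36*x^4 dx = 36864/5;  ∫_0^4 24*x^3 dx = 1536;  ∫_0^4 28*x^2 dx = 1792/3;
    ∫_0^4 8*x dx = 64;  ∫_0^4 4 dx = 16.
  Sum: 36864/5 + 1536 + 1792/3 + 64 + 16 = 143792/15.
Adding: ||u||_{H^1}^2 = 1464836/105 + 143792/15 = 494276/21.


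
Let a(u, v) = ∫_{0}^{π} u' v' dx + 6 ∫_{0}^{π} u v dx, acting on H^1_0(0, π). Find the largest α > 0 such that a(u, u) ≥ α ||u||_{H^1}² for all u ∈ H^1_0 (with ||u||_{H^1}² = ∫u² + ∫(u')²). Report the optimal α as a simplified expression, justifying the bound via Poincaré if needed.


α = 1

Coercivity of a(·,·) on H^1_0(0, π) means a(u, u) ≥ α ||u||_{H^1}² for every u ∈ H^1_0.
The interval has length L = π, and Poincaré/coercivity depend only on L. Here a(u, u) = ∫(u')² + (6)·∫u².
Here c = 6 ≥ 1, so a(u,u) = ∫(u')² + c∫u² ≥ ∫(u')² + ∫u² = ||u||_{H^1}², i.e. α = 1 works. No larger α is possible: a(u,u) ≥ α||u||_{H^1}² means (1−α)∫(u')² ≥ (α−c)∫u², and for the modes u_n = sin(nπ(x−x₀)/L) (x₀ the left endpoint) one has ∫u_n²/∫(u_n')² = (L/(nπ))² → 0, so a(u_n,u_n)/||u_n||_{H^1}² → 1. Hence the optimal constant is α = 1.
Therefore α = 1.


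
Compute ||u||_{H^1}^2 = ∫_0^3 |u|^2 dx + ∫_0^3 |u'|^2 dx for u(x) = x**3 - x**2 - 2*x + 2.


||u||_{H^1}^2 = 8121/35

The H^1 norm (squared) on an interval (0, L) is
  ||u||_{H^1}^2 = ∫_0^L u(x)^2 dx + ∫_0^L u'(x)^2 dx.
Compute u'(x) = 3*x**2 - 2*x - 2.
Then u(x)^2 = x**6 - 2*x**5 - 3*x**4 + 8*x**3 - 8*x + 4 and u'(x)^2 = 9*x**4 - 12*x**3 - 8*x**2 + 8*x + 4.
Integrate each monomial from 0 to 3 using ∫_0^3 c·x^n dx = c·3^(n+1)/(n+1):
  ∫_0^3 u(x)^2 dx = ∫_0^3 (x^6 - 2*x^5 - 3*x^4 + 8*x^3 - 8*x + 4) dx. Term by term:
    ∫_0^3 x^6 dx = 2187/7;  ∫_0^3 -2*x^5 dx = -243;  ∫_0^3 -3*x^4 dx = -729/5;
    ∫_0^3 8*x^3 dx = 162;  ∫_0^3 -8*x dx = -36;  ∫_0^3 4 dx = 12.
  Sum: 2187/7 − 243 − 729/5 + 162 − 36 + 12 = 2157/35.
  ∫_0^3 u'(x)^2 dx = ∫_0^3 (9*x^4 - 12*x^3 - 8*x^2 + 8*x + 4) dx. Term by term:
    ∫_0^3 9*x^4 dx = 2187/5;  ∫_0^3 -12*x^3 dx = -243;  ∫_0^3 -8*x^2 dx = -72;
    ∫_0^3 8*x dx = 36;  ∫_0^3 4 dx = 12.
  Sum: 2187/5 − 243 − 72 + 36 + 12 = 852/5.
Adding: ||u||_{H^1}^2 = 2157/35 + 852/5 = 8121/35.


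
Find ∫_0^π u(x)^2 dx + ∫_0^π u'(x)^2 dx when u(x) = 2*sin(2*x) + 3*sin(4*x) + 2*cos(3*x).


||u||_{H^1(0,π)}^2 = 512/7 + 213*π/2

u'(x) = -6*sin(3*x) + 4*cos(2*x) + 12*cos(4*x).
Expand u² and (u')² and integrate term by term on (0, π), using: for integers n ≥ 1, ∫_0^π sin²(nx) dx = ∫_0^π cos²(nx) dx = π/2; for n ≠ n', ∫_0^π sin(nx)sin(n'x) dx = ∫_0^π cos(nx)cos(n'x) dx = 0; and by product-to-sum, ∫_0^π sin(nx)cos(n'x) dx = ½∫_0^π [sin((n+n')x) + sin((n−n')x)] dx, which is 0 when n+n' is even and 2n/(n²−n'²) when n+n' is odd (it need not vanish on (0, π)).
  u² squared terms: (2)²·∫cos(3x)² dx = 4·π/2 = 2*π;  (2)²·∫sin(2x)² dx = 4·π/2 = 2*π;  (3)²·∫sin(4x)² dx = 9·π/2 = 9*π/2.
  u² cross terms: 2·(2)·(2)·∫cos(3x)·sin(2x) dx = 8·(-4/5) = -32/5;  2·(2)·(3)·∫cos(3x)·sin(4x) dx = 12·(8/7) = 96/7;  2·(2)·(3)·∫sin(2x)·sin(4x) dx = 12·(0) = 0.
  So ∫_0^π u² dx = 2*π + 2*π + 9*π/2 − 32/5 + 96/7 + 0 = 256/35 + 17*π/2.
  (u')² squared terms: (-6)²·∫sin(3x)² dx = 36·π/2 = 18*π;  (4)²·∫cos(2x)² dx = 16·π/2 = 8*π;  (12)²·∫cos(4x)² dx = 144·π/2 = 72*π.
  (u')² cross terms: 2·(-6)·(4)·∫sin(3x)·cos(2x) dx = -48·(6/5) = -288/5;  2·(-6)·(12)·∫sin(3x)·cos(4x) dx = -144·(-6/7) = 864/7;  2·(4)·(12)·∫cos(2x)·cos(4x) dx = 96·(0) = 0.
  So ∫_0^π (u')² dx = 18*π + 8*π + 72*π − 288/5 + 864/7 + 0 = 2304/35 + 98*π.
||u||_{H^1}^2 = (256/35 + 17*π/2) + (2304/35 + 98*π) = 512/7 + 213*π/2.


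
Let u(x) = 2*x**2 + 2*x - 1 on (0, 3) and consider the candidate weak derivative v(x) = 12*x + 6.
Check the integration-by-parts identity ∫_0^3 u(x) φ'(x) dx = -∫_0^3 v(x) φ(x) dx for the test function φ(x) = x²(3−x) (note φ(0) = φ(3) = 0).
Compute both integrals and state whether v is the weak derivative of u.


LHS = -621/10, RHS = -1863/10. No, v is not the weak derivative of u.

u(x) = 2*x**2 + 2*x - 1, classical derivative u'(x) = 4*x + 2.
φ(x) = x²(3−x), so φ'(x) = 3*x*(2 - x).
Note φ(0) = φ(3) = 0, so the boundary term u·φ vanishes.
LHS = ∫_0^3 u(x) φ'(x) dx = ∫_0^3 (-6*x^4 + 6*x^3 + 15*x^2 - 6*x) dx. Term by term:
  ∫_0^3 -6*x^4 dx = -1458/5;  ∫_0^3 6*x^3 dx = 243/2;  ∫_0^3 15*x^2 dx = 135;
  ∫_0^3 -6*x dx = -27.
Sum: -1458/5 + 243/2 + 135 − 27 = -621/10.
So LHS = -621/10.
∫_0^3 v(x) φ(x) dx = ∫_0^3 (-12*x^4 + 30*x^3 + 18*x^2) dx. Term by term:
  ∫_0^3 -12*x^4 dx = -2916/5;  ∫_0^3 30*x^3 dx = 1215/2;  ∫_0^3 18*x^2 dx = 162.
Sum: -2916/5 + 1215/2 + 162 = 1863/10.
So RHS = -∫_0^3 v(x) φ(x) dx = -1863/10.
LHS − RHS = 621/5 ≠ 0, so the identity fails.
(For a valid weak derivative the identity must hold for EVERY test function, in particular this one. The failure shows v is NOT the weak derivative of u.)
Correct weak derivative would be u'(x) = 4*x + 2.


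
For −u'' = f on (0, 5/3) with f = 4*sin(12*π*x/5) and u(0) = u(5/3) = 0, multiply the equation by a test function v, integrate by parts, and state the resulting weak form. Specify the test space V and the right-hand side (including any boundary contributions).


V = H^1_0(0, 5/3) (so v(0) = v(5/3) = 0); weak form: ∫_0^5/3 u'v' dx = ∫_0^5/3 (4*sin(12*π*x/5)) v dx for all v ∈ V.

Multiply both sides by a test function v and integrate from 0 to 5/3:
  ∫_0^5/3 −u''(x) v(x) dx = ∫_0^5/3 f(x) v(x) dx.
Integrate the LHS by parts once:
  ∫_0^5/3 −u'' v dx = −[u'(x) v(x)]_0^5/3 + ∫_0^5/3 u'(x) v'(x) dx.
Thus ∫_0^5/3 u'(x) v'(x) dx = ∫_0^5/3 f(x) v(x) dx + [u'(x) v(x)]_0^5/3.
Choose V so that boundary terms are either known or forced to vanish.
u is Dirichlet: u(0) = u(5/3) = 0. Let V = H^1_0(0, 5/3); then v(0) = v(5/3) = 0, and [u' v]_0^5/3 = 0.
Weak formulation: find u (satisfying any essential BC) such that ∫_0^5/3 u'(x) v'(x) dx = ∫_0^5/3 f v dx for all v ∈ V.
Substituting f(x) = 4*sin(12*π*x/5), the right-hand side is ∫_0^5/3 (4*sin(12*π*x/5)) v dx.


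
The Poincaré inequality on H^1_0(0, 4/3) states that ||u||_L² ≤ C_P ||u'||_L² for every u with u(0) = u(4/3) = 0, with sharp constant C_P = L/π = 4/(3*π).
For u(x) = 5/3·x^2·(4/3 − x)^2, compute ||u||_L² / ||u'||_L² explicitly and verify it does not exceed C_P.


||u||_L² / ||u'||_L² = 2*sqrt(3)/9 < C_P = 4/(3*π).

u(x) = 5/3·x^2·(4/3 − x)^2, so u'(x) = 20*x*(3*x - 4)*(3*x - 2)/27.
u(x) = 5/3·x^2·(4/3 − x)^2 vanishes at x = 0 and x = 4/3, so u ∈ H^1_0(0, 4/3). Differentiate via the product rule and integrate the resulting polynomials term by term.
  ∫_0^4/3 u² dx = ∫_0^4/3 (25*x^8/9 - 400*x^7/27 + 800*x^6/27 - 6400*x^5/243 + 6400*x^4/729) dx. Term by term:
    ∫_0^4/3 25*x^8/9 dx = 6553600/1594323;  ∫_0^4/3 -400*x^7/27 dx = -3276800/177147;  ∫_0^4/3 800*x^6/27 dx = 13107200/413343;
    ∫_0^4/3 -6400*x^5/243 dx = -13107200/531441;  ∫_0^4/3 6400*x^4/729 dx = 1310720/177147.
  Sum: 6553600/1594323 − 3276800/177147 + 13107200/413343 − 13107200/531441 + 1310720/177147 = 655360/11160261.
  ∫_0^4/3 (u')² dx = ∫_0^4/3 (400*x^6/9 - 1600*x^5/9 + 20800*x^4/81 - 12800*x^3/81 + 25600*x^2/729) dx. Term by term:
    ∫_0^4/3 400*x^6/9 dx = 6553600/137781;  ∫_0^4/3 -1600*x^5/9 dx = -3276800/19683;  ∫_0^4/3 20800*x^4/81 dx = 4259840/19683;
    ∫_0^4/3 -12800*x^3/81 dx = -819200/6561;  ∫_0^4/3 25600*x^2/729 dx = 1638400/59049.
  Sum: 6553600/137781 − 3276800/19683 + 4259840/19683 − 819200/6561 + 1638400/59049 = 163840/413343.
∫_0^4/3 u² dx = 655360/11160261, so ||u||_L² = 256*sqrt(210)/15309.
∫_0^4/3 (u')² dx = 163840/413343, so ||u'||_L² = 128*sqrt(70)/1701.
Ratio ||u||_L² / ||u'||_L² = 2*sqrt(3)/9.
Sharp Poincaré constant on H^1_0(0, 4/3) is C_P = L/π = 4/(3*π), achieved by sin(3*π/4·x).
A polynomial bump cannot attain the sharp Poincaré constant (only the first sine eigenfunction does), so the ratio is strictly less than C_P, consistent with ||u||_L² ≤ C_P ||u'||_L².


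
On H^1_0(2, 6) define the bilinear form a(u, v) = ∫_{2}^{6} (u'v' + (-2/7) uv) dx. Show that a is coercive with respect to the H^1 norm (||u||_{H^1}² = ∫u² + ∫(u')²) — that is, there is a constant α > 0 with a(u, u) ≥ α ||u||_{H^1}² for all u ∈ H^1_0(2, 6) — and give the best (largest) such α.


α = (-32/7 + π^2)/(π^2 + 16)

Coercivity of a(·,·) on H^1_0(2, 6) means a(u, u) ≥ α ||u||_{H^1}² for every u ∈ H^1_0.
The interval has length L = 4, and Poincaré/coercivity depend only on L. Here a(u, u) = ∫(u')² + (-2/7)·∫u².
Here c = -2/7 < 0 with |c| < (π/L)² = π^2/16, so coercivity still holds. The condition a(u,u) ≥ α||u||_{H^1}² reads (1−α)∫(u')² ≥ (α−c)∫u². Any admissible α is ≤ 1 (rapidly oscillating u have ∫u²/∫(u')² → 0), and α = 1 would force 0 ≥ (1−c)∫u², impossible since c < 1; so 1−α > 0. By the sharp Poincaré inequality on H^1_0 of an interval of length L, ∫(u')² ≥ (π/L)²∫u² with equality for the first sine mode sin(π(x−x₀)/L) (x₀ the left endpoint), so the inequality holds for all u iff (1−α)(π/L)² ≥ α − c, i.e. α ≤ ((π/L)² + c)/((π/L)² + 1) = (1 + c(L/π)²)/(1 + (L/π)²). (Direct route, valid since c ≤ 0: Poincaré gives c∫u² ≥ c(L/π)²∫(u')², so a(u,u) ≥ (1 + c(L/π)²)∫(u')², while ||u||_{H^1}² ≤ (1 + (L/π)²)∫(u')²; dividing yields the same α.) With (π/L)² = π^2/16 and c = -2/7, the largest admissible constant is α = ((π/L)² + c)/((π/L)² + 1).
Simplifying, α = (-32/7 + π^2)/(π^2 + 16).


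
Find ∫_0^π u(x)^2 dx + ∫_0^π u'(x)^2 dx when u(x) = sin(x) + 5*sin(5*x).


||u||_{H^1(0,π)}^2 = 326*π

u'(x) = cos(x) + 25*cos(5*x).
Expand u² and (u')² and integrate term by term on (0, π), using: for integers n ≥ 1, ∫_0^π sin²(nx) dx = ∫_0^π cos²(nx) dx = π/2; for n ≠ n', ∫_0^π sin(nx)sin(n'x) dx = ∫_0^π cos(nx)cos(n'x) dx = 0; and by product-to-sum, ∫_0^π sin(nx)cos(n'x) dx = ½∫_0^π [sin((n+n')x) + sin((n−n')x)] dx, which is 0 when n+n' is even and 2n/(n²−n'²) when n+n' is odd (it need not vanish on (0, π)).
  u² squared terms: (5)²·∫sin(5x)² dx = 25·π/2 = 25*π/2;  (1)²·∫sin(x)² dx = 1·π/2 = π/2.
  u² cross terms: 2·(5)·(1)·∫sin(5x)·sin(x) dx = 10·(0) = 0.
  So ∫_0^π u² dx = 25*π/2 + π/2 + 0 = 13*π.
  (u')² squared terms: (25)²·∫cos(5x)² dx = 625·π/2 = 625*π/2;  (1)²·∫cos(x)² dx = 1·π/2 = π/2.
  (u')² cross terms: 2·(25)·(1)·∫cos(5x)·cos(x) dx = 50·(0) = 0.
  So ∫_0^π (u')² dx = 625*π/2 + π/2 + 0 = 313*π.
||u||_{H^1}^2 = (13*π) + (313*π) = 326*π.


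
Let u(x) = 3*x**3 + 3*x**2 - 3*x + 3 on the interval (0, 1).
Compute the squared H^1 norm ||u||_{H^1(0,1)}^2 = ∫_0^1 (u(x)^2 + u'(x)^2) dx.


||u||_{H^1}^2 = 1389/35

The H^1 norm (squared) on an interval (0, L) is
  ||u||_{H^1}^2 = ∫_0^L u(x)^2 dx + ∫_0^L u'(x)^2 dx.
Compute u'(x) = 9*x**2 + 6*x - 3.
Then u(x)^2 = 9*x**6 + 18*x**5 - 9*x**4 + 27*x**2 - 18*x + 9 and u'(x)^2 = 81*x**4 + 108*x**3 - 18*x**2 - 36*x + 9.
Integrate each monomial from 0 to 1 using ∫_0^1 c·x^n dx = c·1^(n+1)/(n+1):
  ∫_0^1 u(x)^2 dx = ∫_0^1 (9*x^6 + 18*x^5 - 9*x^4 + 27*x^2 - 18*x + 9) dx. Term by term:
    ∫_0^1 9*x^6 dx = 9/7;  ∫_0^1 18*x^5 dx = 3;  ∫_0^1 -9*x^4 dx = -9/5;
    ∫_0^1 27*x^2 dx = 9;  ∫_0^1 -18*x dx = -9;  ∫_0^1 9 dx = 9.
  Sum: 9/7 + 3 − 9/5 + 9 − 9 + 9 = 402/35.
  ∫_0^1 u'(x)^2 dx = ∫_0^1 (81*x^4 + 108*x^3 - 18*x^2 - 36*x + 9) dx. Term by term:
    ∫_0^1 81*x^4 dx = 81/5;  ∫_0^1 108*x^3 dx = 27;  ∫_0^1 -18*x^2 dx = -6;
    ∫_0^1 -36*x dx = -18;  ∫_0^1 9 dx = 9.
  Sum: 81/5 + 27 − 6 − 18 + 9 = 141/5.
Adding: ||u||_{H^1}^2 = 402/35 + 141/5 = 1389/35.


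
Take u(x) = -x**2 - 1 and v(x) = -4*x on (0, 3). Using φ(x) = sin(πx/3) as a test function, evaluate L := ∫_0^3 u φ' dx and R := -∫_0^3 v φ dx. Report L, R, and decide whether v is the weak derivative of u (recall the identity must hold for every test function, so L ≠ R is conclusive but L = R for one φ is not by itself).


LHS = 18/π, RHS = 36/π. No, v is not the weak derivative of u.

u(x) = -x**2 - 1, classical derivative u'(x) = -2*x.
φ(x) = sin(πx/3), so φ'(x) = π*cos(π*x/3)/3.
Note φ(0) = φ(3) = 0, so the boundary term u·φ vanishes.
LHS = ∫_0^3 u(x) φ'(x) dx = ∫_0^3 (-π*x^2*cos(π*x/3)/3 - π*cos(π*x/3)/3) dx. Term by term:
  ∫_0^3 -π*cos(π*x/3)/3 dx = 0;  ∫_0^3 -π*x^2*cos(π*x/3)/3 dx = 18/π.
Sum: 0 + 18/π = 18/π.
So LHS = 18/π.
∫_0^3 v(x) φ(x) dx = ∫_0^3 (-4*x*sin(π*x/3)) dx. Term by term:
  ∫_0^3 -4*x*sin(π*x/3) dx = -36/π.
So RHS = -∫_0^3 v(x) φ(x) dx = 36/π.
LHS − RHS = -18/π ≠ 0, so the identity fails.
(For a valid weak derivative the identity must hold for EVERY test function, in particular this one. The failure shows v is NOT the weak derivative of u.)
Correct weak derivative would be u'(x) = -2*x.


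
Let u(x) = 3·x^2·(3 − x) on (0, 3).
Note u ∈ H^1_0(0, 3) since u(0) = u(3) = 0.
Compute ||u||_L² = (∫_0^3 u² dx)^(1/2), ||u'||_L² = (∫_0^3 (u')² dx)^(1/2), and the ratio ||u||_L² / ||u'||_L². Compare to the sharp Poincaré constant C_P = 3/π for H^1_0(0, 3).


||u||_L² / ||u'||_L² = 3*sqrt(14)/14 < C_P = 3/π.

u(x) = 3·x^2·(3 − x), so u'(x) = 9*x*(2 - x).
u(x) = 3·x^2·(3 − x) vanishes at x = 0 and x = 3, so u ∈ H^1_0(0, 3). Differentiate via the product rule and integrate the resulting polynomials term by term.
  ∫_0^3 u² dx = ∫_0^3 (9*x^6 - 54*x^5 + 81*x^4) dx. Term by term:
    ∫_0^3 9*x^6 dx = 19683/7;  ∫_0^3 -54*x^5 dx = -6561;  ∫_0^3 81*x^4 dx = 19683/5.
  Sum: 19683/7 − 6561 + 19683/5 = 6561/35.
  ∫_0^3 (u')² dx = ∫_0^3 (81*x^4 - 324*x^3 + 324*x^2) dx. Term by term:
    ∫_0^3 81*x^4 dx = 19683/5;  ∫_0^3 -324*x^3 dx = -6561;  ∫_0^3 324*x^2 dx = 2916.
  Sum: 19683/5 − 6561 + 2916 = 1458/5.
∫_0^3 u² dx = 6561/35, so ||u||_L² = 81*sqrt(35)/35.
∫_0^3 (u')² dx = 1458/5, so ||u'||_L² = 27*sqrt(10)/5.
Ratio ||u||_L² / ||u'||_L² = 3*sqrt(14)/14.
Sharp Poincaré constant on H^1_0(0, 3) is C_P = L/π = 3/π, achieved by sin(π/3·x).
A polynomial bump cannot attain the sharp Poincaré constant (only the first sine eigenfunction does), so the ratio is strictly less than C_P, consistent with ||u||_L² ≤ C_P ||u'||_L².


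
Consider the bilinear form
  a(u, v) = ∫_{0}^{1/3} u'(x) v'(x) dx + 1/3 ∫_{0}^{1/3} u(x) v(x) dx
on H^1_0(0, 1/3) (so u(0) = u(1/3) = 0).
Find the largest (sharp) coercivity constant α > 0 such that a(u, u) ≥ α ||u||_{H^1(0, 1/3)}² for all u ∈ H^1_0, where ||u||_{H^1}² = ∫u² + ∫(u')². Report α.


α = (1 + 27*π^2)/(3*(1 + 9*π^2))

Coercivity of a(·,·) on H^1_0(0, 1/3) means a(u, u) ≥ α ||u||_{H^1}² for every u ∈ H^1_0.
The interval has length L = 1/3, and Poincaré/coercivity depend only on L. Here a(u, u) = ∫(u')² + (1/3)·∫u².
Here 0 < c = 1/3 < 1. The condition a(u,u) ≥ α||u||_{H^1}² reads (1−α)∫(u')² ≥ (α−c)∫u². Any admissible α is ≤ 1 (rapidly oscillating u have ∫u²/∫(u')² → 0), and α = 1 would force 0 ≥ (1−c)∫u², impossible since c < 1; so 1−α > 0. By the sharp Poincaré inequality on H^1_0 of an interval of length L, ∫(u')² ≥ (π/L)²∫u² with equality for the first sine mode sin(π(x−x₀)/L) (x₀ the left endpoint), so the inequality holds for all u iff (1−α)(π/L)² ≥ α − c, i.e. α ≤ ((π/L)² + c)/((π/L)² + 1) = (1 + c(L/π)²)/(1 + (L/π)²). With (π/L)² = 9*π^2 and c = 1/3, the largest admissible constant is α = ((π/L)² + c)/((π/L)² + 1).
Simplifying, α = (1 + 27*π^2)/(3*(1 + 9*π^2)).


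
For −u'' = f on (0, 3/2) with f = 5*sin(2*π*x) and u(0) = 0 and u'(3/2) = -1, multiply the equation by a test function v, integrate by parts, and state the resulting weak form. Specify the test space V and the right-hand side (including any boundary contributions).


V = {v ∈ H^1(0, 3/2) : v(0) = 0} (test functions vanish at x = 0 where u is specified); weak form: ∫_0^3/2 u'v' dx = ∫_0^3/2 (5*sin(2*π*x)) v dx − v(3/2) for all v ∈ V.

Multiply both sides by a test function v and integrate from 0 to 3/2:
  ∫_0^3/2 −u''(x) v(x) dx = ∫_0^3/2 f(x) v(x) dx.
Integrate the LHS by parts once:
  ∫_0^3/2 −u'' v dx = −[u'(x) v(x)]_0^3/2 + ∫_0^3/2 u'(x) v'(x) dx.
Thus ∫_0^3/2 u'(x) v'(x) dx = ∫_0^3/2 f(x) v(x) dx + [u'(x) v(x)]_0^3/2.
Choose V so that boundary terms are either known or forced to vanish.
Mixed BC: u(0) = 0 (Dirichlet) and u'(3/2) = -1 (Neumann). Define V = {v ∈ H^1(0, 3/2) : v(0) = 0}. Then [u' v]_0^3/2 = u'(3/2)·v(3/2) − u'(0)·0 = − v(3/2).
Weak formulation: find u (satisfying any essential BC) such that ∫_0^3/2 u'(x) v'(x) dx = ∫_0^3/2 f v dx − v(3/2) for all v ∈ V (Dirichlet at 0 absorbed into V; Neumann datum at x = 3/2 contributes the boundary term).
Substituting f(x) = 5*sin(2*π*x), the right-hand side is ∫_0^3/2 (5*sin(2*π*x)) v dx − v(3/2).


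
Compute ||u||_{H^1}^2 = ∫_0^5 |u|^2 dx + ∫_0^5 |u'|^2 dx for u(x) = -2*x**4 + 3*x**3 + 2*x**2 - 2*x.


||u||_{H^1}^2 = 88757695/126

The H^1 norm (squared) on an interval (0, L) is
  ||u||_{H^1}^2 = ∫_0^L u(x)^2 dx + ∫_0^L u'(x)^2 dx.
Compute u'(x) = -8*x**3 + 9*x**2 + 4*x - 2.
Then u(x)^2 = 4*x**8 - 12*x**7 + x**6 + 20*x**5 - 8*x**4 - 8*x**3 + 4*x**2 and u'(x)^2 = 64*x**6 - 144*x**5 + 17*x**4 + 104*x**3 - 20*x**2 - 16*x + 4.
Integrate each monomial from 0 to 5 using ∫_0^5 c·x^n dx = c·5^(n+1)/(n+1):
  ∫_0^5 u(x)^2 dx = ∫_0^5 (4*x^8 - 12*x^7 + x^6 + 20*x^5 - 8*x^4 - 8*x^3 + 4*x^2) dx. Term by term:
    ∫_0^5 4*x^8 dx = 7812500/9;  ∫_0^5 -12*x^7 dx = -1171875/2;  ∫_0^5 x^6 dx = 78125/7;
    ∫_0^5 20*x^5 dx = 156250/3;  ∫_0^5 -8*x^4 dx = -5000;  ∫_0^5 -8*x^3 dx = -1250;
    ∫_0^5 4*x^2 dx = 500/3.
  Sum: 7812500/9 − 1171875/2 + 78125/7 + 156250/3 − 5000 − 1250 + 500/3 = 42749125/126.
  ∫_0^5 u'(x)^2 dx = ∫_0^5 (64*x^6 - 144*x^5 + 17*x^4 + 104*x^3 - 20*x^2 - 16*x + 4) dx. Term by term:
    ∫_0^5 64*x^6 dx = 5000000/7;  ∫_0^5 -144*x^5 dx = -375000;  ∫_0^5 17*x^4 dx = 10625;
    ∫_0^5 104*x^3 dx = 16250;  ∫_0^5 -20*x^2 dx = -2500/3;  ∫_0^5 -16*x dx = -200;
    ∫_0^5 4 dx = 20.
  Sum: 5000000/7 − 375000 + 10625 + 16250 − 2500/3 − 200 + 20 = 7668095/21.
Adding: ||u||_{H^1}^2 = 42749125/126 + 7668095/21 = 88757695/126.
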